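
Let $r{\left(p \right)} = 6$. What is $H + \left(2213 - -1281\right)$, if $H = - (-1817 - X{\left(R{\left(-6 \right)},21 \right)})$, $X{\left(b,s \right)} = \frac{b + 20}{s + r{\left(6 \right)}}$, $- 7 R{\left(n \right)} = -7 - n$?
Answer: $\frac{334640}{63} \approx 5311.7$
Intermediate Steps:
$R{\left(n \right)} = 1 + \frac{n}{7}$ ($R{\left(n \right)} = - \frac{-7 - n}{7} = 1 + \frac{n}{7}$)
$X{\left(b,s \right)} = \frac{20 + b}{6 + s}$ ($X{\left(b,s \right)} = \frac{b + 20}{s + 6} = \frac{20 + b}{6 + s}$)
$H = \frac{114518}{63}$ ($H = - (-1817 - \frac{20 + \left(1 + \frac{1}{7} \left(-6\right)\right)}{6 + 21}) = - (-1817 - \frac{20 + \left(1 - \frac{6}{7}\right)}{27}) = - (-1817 - \frac{20 + \frac{1}{7}}{27}) = - (-1817 - \frac{1}{27} \cdot \frac{141}{7}) = - (-1817 - \frac{47}{63}) = \left(-1\right) \left(- \frac{114518}{63}\right) = \frac{114518}{63} \approx 1817.7$)
$H + \left(2213 - -1281\right) = \frac{114518}{63} + \left(2213 - -1281\right) = \frac{114518}{63} + \left(2213 + 1281\right) = \frac{114518}{63} + 3494 = \frac{334640}{63}$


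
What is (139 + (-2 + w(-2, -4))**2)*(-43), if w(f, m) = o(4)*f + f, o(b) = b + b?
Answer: -23177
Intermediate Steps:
o(b) = 2*b
w(f, m) = 9*f (w(f, m) = (2*4)*f + f = 8*f + f = 9*f)
(139 + (-2 + w(-2, -4))**2)*(-43) = (139 + (-2 + 9*(-2))**2)*(-43) = (139 + (-2 - 18)**2)*(-43) = (139 + (-20)**2)*(-43) = (139 + 400)*(-43) = 539*(-43) = -23177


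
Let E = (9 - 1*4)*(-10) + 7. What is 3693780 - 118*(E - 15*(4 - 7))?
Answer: 3693544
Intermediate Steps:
E = -43 (E = (9 - 4)*(-10) + 7 = 5*(-10) + 7 = -50 + 7 = -43)
3693780 - 118*(E - 15*(4 - 7)) = 3693780 - 118*(-43 - 15*(4 - 7)) = 3693780 - 118*(-43 - 15*(-3)) = 3693780 - 118*(-43 + 45) = 3693780 - 118*2 = 3693780 - 1*236 = 3693780 - 236 = 3693544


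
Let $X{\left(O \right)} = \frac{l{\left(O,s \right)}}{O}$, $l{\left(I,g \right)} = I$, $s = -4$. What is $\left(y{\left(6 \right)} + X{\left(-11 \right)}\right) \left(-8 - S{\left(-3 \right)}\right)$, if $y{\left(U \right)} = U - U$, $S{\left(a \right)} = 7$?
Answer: $-15$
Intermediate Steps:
$X{\left(O \right)} = 1$ ($X{\left(O \right)} = \frac{O}{O} = 1$)
$y{\left(U \right)} = 0$
$\left(y{\left(6 \right)} + X{\left(-11 \right)}\right) \left(-8 - S{\left(-3 \right)}\right) = \left(0 + 1\right) \left(-8 - 7\right) = 1 \left(-8 - 7\right) = 1 \left(-15\right) = -15$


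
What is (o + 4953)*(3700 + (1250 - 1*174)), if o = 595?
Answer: 26497248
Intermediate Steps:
(o + 4953)*(3700 + (1250 - 1*174)) = (595 + 4953)*(3700 + (1250 - 1*174)) = 5548*(3700 + (1250 - 174)) = 5548*(3700 + 1076) = 5548*4776 = 26497248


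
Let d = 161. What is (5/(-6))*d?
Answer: -805/6 ≈ -134.17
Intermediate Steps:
(5/(-6))*d = (5/(-6))*161 = (5*(-1/6))*161 = -5/6*161 = -805/6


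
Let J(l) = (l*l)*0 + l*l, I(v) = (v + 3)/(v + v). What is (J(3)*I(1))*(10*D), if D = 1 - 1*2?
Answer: -180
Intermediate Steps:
D = -1 (D = 1 - 2 = -1)
I(v) = (3 + v)/(2*v) (I(v) = (3 + v)/((2*v)) = (3 + v)*(1/(2*v)) = (3 + v)/(2*v))
J(l) = l² (J(l) = l²*0 + l² = 0 + l² = l²)
(J(3)*I(1))*(10*D) = (3²*((½)*(3 + 1)/1))*(10*(-1)) = (9*((½)*1*4))*(-10) = (9*2)*(-10) = 18*(-10) = -180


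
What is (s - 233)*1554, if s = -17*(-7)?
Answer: -177156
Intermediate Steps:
s = 119
(s - 233)*1554 = (119 - 233)*1554 = -114*1554 = -177156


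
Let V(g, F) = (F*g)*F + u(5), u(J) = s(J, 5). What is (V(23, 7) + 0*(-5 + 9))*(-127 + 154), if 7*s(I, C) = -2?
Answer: 212949/7 ≈ 30421.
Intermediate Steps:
s(I, C) = -2/7 (s(I, C) = (1/7)*(-2) = -2/7)
u(J) = -2/7
V(g, F) = -2/7 + g*F**2 (V(g, F) = (F*g)*F - 2/7 = g*F**2 - 2/7 = -2/7 + g*F**2)
(V(23, 7) + 0*(-5 + 9))*(-127 + 154) = ((-2/7 + 23*7**2) + 0*(-5 + 9))*(-127 + 154) = ((-2/7 + 23*49) + 0*4)*27 = ((-2/7 + 1127) + 0)*27 = (7887/7 + 0)*27 = (7887/7)*27 = 212949/7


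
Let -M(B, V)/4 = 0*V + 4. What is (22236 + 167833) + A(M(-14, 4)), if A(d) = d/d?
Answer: 190070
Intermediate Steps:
M(B, V) = -16 (M(B, V) = -4*(0*V + 4) = -4*(0 + 4) = -4*4 = -16)
A(d) = 1
(22236 + 167833) + A(M(-14, 4)) = (22236 + 167833) + 1 = 190069 + 1 = 190070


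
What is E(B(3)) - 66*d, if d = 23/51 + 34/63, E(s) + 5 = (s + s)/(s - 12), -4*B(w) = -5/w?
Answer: -3496223/49623 ≈ -70.456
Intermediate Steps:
B(w) = 5/(4*w) (B(w) = -(-5)/(4*w) = 5/(4*w))
E(s) = -5 + 2*s/(-12 + s) (E(s) = -5 + (s + s)/(s - 12) = -5 + (2*s)/(-12 + s) = -5 + 2*s/(-12 + s))
d = 1061/1071 (d = 23*(1/51) + 34*(1/63) = 23/51 + 34/63 = 1061/1071 ≈ 0.99066)
E(B(3)) - 66*d = 3*(20 - 5/(4*3))/(-12 + (5/4)/3) - 66*1061/1071 = 3*(20 - 5/(4*3))/(-12 + (5/4)*(⅓)) - 23342/357 = 3*(20 - 1*5/12)/(-12 + 5/12) - 23342/357 = 3*(20 - 5/12)/(-139/12) - 23342/357 = 3*(-12/139)*(235/12) - 23342/357 = -705/139 - 23342/357 = -3496223/49623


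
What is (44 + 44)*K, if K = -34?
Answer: -2992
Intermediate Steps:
(44 + 44)*K = (44 + 44)*(-34) = 88*(-34) = -2992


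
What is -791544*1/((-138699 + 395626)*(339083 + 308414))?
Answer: -791544/166359461719 ≈ -4.7580e-6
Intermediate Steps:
-791544*1/((-138699 + 395626)*(339083 + 308414)) = -791544/(256927*647497) = -791544/166359461719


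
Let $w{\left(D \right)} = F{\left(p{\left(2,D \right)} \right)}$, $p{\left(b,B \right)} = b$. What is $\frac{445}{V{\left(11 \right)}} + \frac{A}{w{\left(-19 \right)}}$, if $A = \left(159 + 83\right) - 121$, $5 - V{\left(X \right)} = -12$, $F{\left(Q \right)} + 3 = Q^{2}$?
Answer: $\frac{2502}{17} \approx 147.18$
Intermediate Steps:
$F{\left(Q \right)} = -3 + Q^{2}$
$V{\left(X \right)} = 17$ ($V{\left(X \right)} = 5 - -12 = 5 + 12 = 17$)
$w{\left(D \right)} = 1$ ($w{\left(D \right)} = -3 + 2^{2} = -3 + 4 = 1$)
$A = 121$ ($A = 242 - 121 = 121$)
$\frac{445}{V{\left(11 \right)}} + \frac{A}{w{\left(-19 \right)}} = \frac{445}{17} + \frac{121}{1} = 445 \cdot \frac{1}{17} + 121 \cdot 1 = \frac{445}{17} + 121 = \frac{2502}{17}$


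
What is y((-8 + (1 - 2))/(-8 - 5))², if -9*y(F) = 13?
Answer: 169/81 ≈ 2.0864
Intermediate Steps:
y(F) = -13/9 (y(F) = -⅑*13 = -13/9)
y((-8 + (1 - 2))/(-8 - 5))² = (-13/9)² = 169/81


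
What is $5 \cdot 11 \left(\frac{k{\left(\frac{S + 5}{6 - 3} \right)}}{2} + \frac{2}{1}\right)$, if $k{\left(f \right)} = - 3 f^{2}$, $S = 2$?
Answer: $- \frac{2035}{6} \approx -339.17$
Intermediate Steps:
$5 \cdot 11 \left(\frac{k{\left(\frac{S + 5}{6 - 3} \right)}}{2} + \frac{2}{1}\right) = 5 \cdot 11 \left(\frac{\left(-3\right) \left(\frac{2 + 5}{6 - 3}\right)^{2}}{2} + \frac{2}{1}\right) = 55 \left(- 3 \left(\frac{7}{3}\right)^{2} \cdot \frac{1}{2} + 2 \cdot 1\right) = 55 \left(- 3 \left(7 \cdot \frac{1}{3}\right)^{2} \cdot \frac{1}{2} + 2\right) = 55 \left(- 3 \left(\frac{7}{3}\right)^{2} \cdot \frac{1}{2} + 2\right) = 55 \left(\left(-3\right) \frac{49}{9} \cdot \frac{1}{2} + 2\right) = 55 \left(\left(- \frac{49}{3}\right) \frac{1}{2} + 2\right) = 55 \left(- \frac{49}{6} + 2\right) = 55 \left(- \frac{37}{6}\right) = - \frac{2035}{6}$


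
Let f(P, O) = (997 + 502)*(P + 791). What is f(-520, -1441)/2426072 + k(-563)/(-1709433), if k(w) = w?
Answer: 63253376063/377018867016 ≈ 0.16777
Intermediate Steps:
f(P, O) = 1185709 + 1499*P (f(P, O) = 1499*(791 + P) = 1185709 + 1499*P)
f(-520, -1441)/2426072 + k(-563)/(-1709433) = (1185709 + 1499*(-520))/2426072 - 563/(-1709433) = (1185709 - 779480)*(1/2426072) - 563*(-1/1709433) = 406229*(1/2426072) + 563/1709433 = 406229/2426072 + 563/1709433 = 63253376063/377018867016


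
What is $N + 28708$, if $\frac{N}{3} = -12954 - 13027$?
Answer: $-49235$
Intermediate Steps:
$N = -77943$ ($N = 3 \left(-12954 - 13027\right) = 3 \left(-25981\right) = -77943$)
$N + 28708 = -77943 + 28708 = -49235$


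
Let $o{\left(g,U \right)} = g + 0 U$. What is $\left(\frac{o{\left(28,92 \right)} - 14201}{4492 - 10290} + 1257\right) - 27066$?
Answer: $- \frac{149626409}{5798} \approx -25807.0$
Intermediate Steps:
$o{\left(g,U \right)} = g$ ($o{\left(g,U \right)} = g + 0 = g$)
$\left(\frac{o{\left(28,92 \right)} - 14201}{4492 - 10290} + 1257\right) - 27066 = \left(\frac{28 - 14201}{4492 - 10290} + 1257\right) - 27066 = \left(- \frac{14173}{-5798} + 1257\right) - 27066 = \left(\left(-14173\right) \left(- \frac{1}{5798}\right) + 1257\right) - 27066 = \left(\frac{14173}{5798} + 1257\right) - 27066 = \frac{7302259}{5798} - 27066 = - \frac{149626409}{5798}$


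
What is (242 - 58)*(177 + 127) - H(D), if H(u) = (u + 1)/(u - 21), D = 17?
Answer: 111881/2 ≈ 55941.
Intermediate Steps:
H(u) = (1 + u)/(-21 + u)
(242 - 58)*(177 + 127) - H(D) = (242 - 58)*(177 + 127) - (1 + 17)/(-21 + 17) = 184*304 - 18/(-4) = 55936 - (-1)*18/4 = 55936 - 1*(-9/2) = 55936 + 9/2 = 111881/2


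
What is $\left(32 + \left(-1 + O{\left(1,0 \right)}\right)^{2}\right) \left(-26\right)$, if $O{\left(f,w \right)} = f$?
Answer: $-832$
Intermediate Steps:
$\left(32 + \left(-1 + O{\left(1,0 \right)}\right)^{2}\right) \left(-26\right) = \left(32 + \left(-1 + 1\right)^{2}\right) \left(-26\right) = \left(32 + 0^{2}\right) \left(-26\right) = \left(32 + 0\right) \left(-26\right) = 32 \left(-26\right) = -832$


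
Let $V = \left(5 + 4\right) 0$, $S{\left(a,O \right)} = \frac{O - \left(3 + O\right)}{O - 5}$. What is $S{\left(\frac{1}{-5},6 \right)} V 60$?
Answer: $0$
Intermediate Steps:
$S{\left(a,O \right)} = - \frac{3}{-5 + O}$
$V = 0$ ($V = 9 \cdot 0 = 0$)
$S{\left(\frac{1}{-5},6 \right)} V 60 = - \frac{3}{-5 + 6} \cdot 0 \cdot 60 = - \frac{3}{1} \cdot 0 \cdot 60 = \left(-3\right) 1 \cdot 0 \cdot 60 = \left(-3\right) 0 \cdot 60 = 0 \cdot 60 = 0$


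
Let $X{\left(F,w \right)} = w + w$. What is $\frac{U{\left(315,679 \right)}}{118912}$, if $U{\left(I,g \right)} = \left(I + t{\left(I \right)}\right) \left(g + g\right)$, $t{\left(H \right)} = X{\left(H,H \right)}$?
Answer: $\frac{641655}{59456} \approx 10.792$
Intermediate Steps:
$X{\left(F,w \right)} = 2 w$
$t{\left(H \right)} = 2 H$
$U{\left(I,g \right)} = 6 I g$ ($U{\left(I,g \right)} = \left(I + 2 I\right) \left(g + g\right) = 3 I 2 g = 6 I g$)
$\frac{U{\left(315,679 \right)}}{118912} = \frac{6 \cdot 315 \cdot 679}{118912} = 1283310 \cdot \frac{1}{118912} = \frac{641655}{59456}$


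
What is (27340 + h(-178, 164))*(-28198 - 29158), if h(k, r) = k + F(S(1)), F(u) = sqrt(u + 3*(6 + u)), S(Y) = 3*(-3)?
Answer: -1557903672 - 172068*I*sqrt(2) ≈ -1.5579e+9 - 2.4334e+5*I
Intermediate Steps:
S(Y) = -9
F(u) = sqrt(18 + 4*u) (F(u) = sqrt(u + (18 + 3*u)) = sqrt(18 + 4*u))
h(k, r) = k + 3*I*sqrt(2) (h(k, r) = k + sqrt(18 + 4*(-9)) = k + sqrt(18 - 36) = k + sqrt(-18) = k + 3*I*sqrt(2))
(27340 + h(-178, 164))*(-28198 - 29158) = (27340 + (-178 + 3*I*sqrt(2)))*(-28198 - 29158) = (27162 + 3*I*sqrt(2))*(-57356) = -1557903672 - 172068*I*sqrt(2)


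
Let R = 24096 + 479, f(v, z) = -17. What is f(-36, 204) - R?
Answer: -24592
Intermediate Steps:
R = 24575
f(-36, 204) - R = -17 - 1*24575 = -17 - 24575 = -24592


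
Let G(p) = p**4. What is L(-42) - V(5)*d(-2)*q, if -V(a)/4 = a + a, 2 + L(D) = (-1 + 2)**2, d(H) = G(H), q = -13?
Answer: -8321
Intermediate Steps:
d(H) = H**4
L(D) = -1 (L(D) = -2 + (-1 + 2)**2 = -2 + 1**2 = -2 + 1 = -1)
V(a) = -8*a (V(a) = -4*(a + a) = -8*a)
L(-42) - V(5)*d(-2)*q = -1 - -8*5*(-2)**4*(-13) = -1 - (-40*16)*(-13) = -1 - (-640)*(-13) = -1 - 1*8320 = -1 - 8320 = -8321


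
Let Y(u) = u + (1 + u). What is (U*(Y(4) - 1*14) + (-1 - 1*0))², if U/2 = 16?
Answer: 25921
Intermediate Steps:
U = 32 (U = 2*16 = 32)
Y(u) = 1 + 2*u
(U*(Y(4) - 1*14) + (-1 - 1*0))² = (32*((1 + 2*4) - 1*14) + (-1 - 1*0))² = (32*((1 + 8) - 14) + (-1 + 0))² = (32*(9 - 14) - 1)² = (32*(-5) - 1)² = (-160 - 1)² = (-161)² = 25921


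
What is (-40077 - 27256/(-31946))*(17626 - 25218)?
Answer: 4859914736456/15973 ≈ 3.0426e+8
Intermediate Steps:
(-40077 - 27256/(-31946))*(17626 - 25218) = (-40077 - 27256*(-1/31946))*(-7592) = (-40077 + 13628/15973)*(-7592) = -640136293/15973*(-7592) = 4859914736456/15973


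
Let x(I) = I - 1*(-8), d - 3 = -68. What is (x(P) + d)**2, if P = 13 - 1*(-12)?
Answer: 1024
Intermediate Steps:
d = -65 (d = 3 - 68 = -65)
P = 25 (P = 13 + 12 = 25)
x(I) = 8 + I (x(I) = I + 8 = 8 + I)
(x(P) + d)**2 = ((8 + 25) - 65)**2 = (33 - 65)**2 = (-32)**2 = 1024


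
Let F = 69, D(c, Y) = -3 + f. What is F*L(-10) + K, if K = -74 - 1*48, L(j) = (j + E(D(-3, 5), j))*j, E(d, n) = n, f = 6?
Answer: 13678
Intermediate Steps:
D(c, Y) = 3 (D(c, Y) = -3 + 6 = 3)
L(j) = 2*j² (L(j) = (j + j)*j = (2*j)*j = 2*j²)
K = -122 (K = -74 - 48 = -122)
F*L(-10) + K = 69*(2*(-10)²) - 122 = 69*(2*100) - 122 = 69*200 - 122 = 13800 - 122 = 13678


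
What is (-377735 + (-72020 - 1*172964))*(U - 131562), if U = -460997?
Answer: 368997747921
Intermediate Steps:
(-377735 + (-72020 - 1*172964))*(U - 131562) = (-377735 + (-72020 - 1*172964))*(-460997 - 131562) = (-377735 + (-72020 - 172964))*(-592559) = (-377735 - 244984)*(-592559) = -622719*(-592559) = 368997747921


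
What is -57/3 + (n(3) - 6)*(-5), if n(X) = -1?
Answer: 16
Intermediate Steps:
-57/3 + (n(3) - 6)*(-5) = -57/3 + (-1 - 6)*(-5) = (1/3)*(-57) - 7*(-5) = -19 + 35 = 16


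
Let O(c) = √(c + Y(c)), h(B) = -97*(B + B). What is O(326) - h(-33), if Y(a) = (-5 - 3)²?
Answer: -6402 + √390 ≈ -6382.3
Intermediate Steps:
h(B) = -194*B
Y(a) = 64 (Y(a) = (-8)² = 64)
O(c) = √(64 + c) (O(c) = √(c + 64) = √(64 + c))
O(326) - h(-33) = √(64 + 326) - (-194)*(-33) = √390 - 1*6402 = √390 - 6402 = -6402 + √390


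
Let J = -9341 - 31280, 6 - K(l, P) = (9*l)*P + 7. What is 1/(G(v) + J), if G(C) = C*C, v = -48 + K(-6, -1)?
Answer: -1/30012 ≈ -3.3320e-5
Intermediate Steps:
K(l, P) = -1 - 9*P*l (K(l, P) = 6 - ((9*l)*P + 7) = 6 - (9*P*l + 7) = 6 - (7 + 9*P*l) = 6 + (-7 - 9*P*l) = -1 - 9*P*l)
v = -103 (v = -48 + (-1 - 9*(-1)*(-6)) = -48 + (-1 - 54) = -48 - 55 = -103)
G(C) = C²
J = -40621
1/(G(v) + J) = 1/((-103)² - 40621) = 1/(10609 - 40621) = 1/(-30012) = -1/30012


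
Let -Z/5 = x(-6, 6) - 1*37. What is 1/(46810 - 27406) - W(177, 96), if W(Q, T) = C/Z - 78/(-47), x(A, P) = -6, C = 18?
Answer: -341810759/196077420 ≈ -1.7432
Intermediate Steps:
Z = 215 (Z = -5*(-6 - 1*37) = -5*(-6 - 37) = -5*(-43) = 215)
W(Q, T) = 17616/10105 (W(Q, T) = 18/215 - 78/(-47) = 18*(1/215) - 78*(-1/47) = 18/215 + 78/47 = 17616/10105)
1/(46810 - 27406) - W(177, 96) = 1/(46810 - 27406) - 1*17616/10105 = 1/19404 - 17616/10105 = -341810759/196077420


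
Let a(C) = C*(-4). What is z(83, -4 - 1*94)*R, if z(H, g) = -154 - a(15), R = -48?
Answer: 4512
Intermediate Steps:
a(C) = -4*C
z(H, g) = -94 (z(H, g) = -154 - (-4)*15 = -154 - 1*(-60) = -154 + 60 = -94)
z(83, -4 - 1*94)*R = -94*(-48) = 4512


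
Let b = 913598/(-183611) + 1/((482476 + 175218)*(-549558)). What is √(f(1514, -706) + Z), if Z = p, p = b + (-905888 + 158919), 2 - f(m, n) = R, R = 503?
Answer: I*√91446350338197659145818189450619158469/11060757218943162 ≈ 864.57*I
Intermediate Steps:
b = -330211774034812307/66364543313658972 (b = 913598*(-1/183611) - 1/549558/657694 = -913598/183611 + (1/657694)*(-1/549558) = -913598/183611 - 1/361440999252 = -330211774034812307/66364543313658972 ≈ -4.9757)
f(m, n) = -501 (f(m, n) = 2 - 1*503 = 2 - 503 = -501)
p = -49572586766234563468175/66364543313658972 (p = -330211774034812307/66364543313658972 + (-905888 + 158919) = -330211774034812307/66364543313658972 - 746969 = -49572586766234563468175/66364543313658972 ≈ -7.4697e+5)
Z = -49572586766234563468175/66364543313658972 ≈ -7.4697e+5
√(f(1514, -706) + Z) = √(-501 - 49572586766234563468175/66364543313658972) = √(-49605835402434706613147/66364543313658972) = I*√91446350338197659145818189450619158469/11060757218943162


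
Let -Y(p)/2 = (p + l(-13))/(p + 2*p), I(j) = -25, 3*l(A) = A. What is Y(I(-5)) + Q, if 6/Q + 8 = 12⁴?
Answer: -1823389/2331900 ≈ -0.78193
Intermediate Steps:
l(A) = A/3
Y(p) = -2*(-13/3 + p)/(3*p) (Y(p) = -2*(p + (⅓)*(-13))/(p + 2*p) = -2*(p - 13/3)/(3*p) = -2*(-13/3 + p)*1/(3*p) = -2*(-13/3 + p)/(3*p))
Q = 3/10364 (Q = 6/(-8 + 12⁴) = 6/(-8 + 20736) = 6/20728 = 6*(1/20728) = 3/10364 ≈ 0.00028946)
Y(I(-5)) + Q = (2/9)*(13 - 3*(-25))/(-25) + 3/10364 = (2/9)*(-1/25)*(13 + 75) + 3/10364 = (2/9)*(-1/25)*88 + 3/10364 = -176/225 + 3/10364 = -1823389/2331900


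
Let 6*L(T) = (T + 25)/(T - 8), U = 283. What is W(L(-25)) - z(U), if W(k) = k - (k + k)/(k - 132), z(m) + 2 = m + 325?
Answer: -606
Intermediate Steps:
z(m) = 323 + m (z(m) = -2 + (m + 325) = -2 + (325 + m) = 323 + m)
L(T) = (25 + T)/(6*(-8 + T)) (L(T) = ((T + 25)/(T - 8))/6 = ((25 + T)/(-8 + T))/6 = (25 + T)/(6*(-8 + T)))
W(k) = k - 2*k/(-132 + k)
W(L(-25)) - z(U) = ((25 - 25)/(6*(-8 - 25)))*(-134 + (25 - 25)/(6*(-8 - 25)))/(-132 + (25 - 25)/(6*(-8 - 25))) - (323 + 283) = ((1/6)*0/(-33))*(-134 + (1/6)*0/(-33))/(-132 + (1/6)*0/(-33)) - 1*606 = ((1/6)*(-1/33)*0)*(-134 + (1/6)*(-1/33)*0)/(-132 + (1/6)*(-1/33)*0) - 606 = 0*(-134 + 0)/(-132 + 0) - 606 = 0*(-134)/(-132) - 606 = 0*(-1/132)*(-134) - 606 = 0 - 606 = -606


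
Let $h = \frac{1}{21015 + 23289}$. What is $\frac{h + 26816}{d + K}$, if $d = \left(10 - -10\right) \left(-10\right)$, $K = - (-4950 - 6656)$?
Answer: $\frac{1188056065}{505331424} \approx 2.351$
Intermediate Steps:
$K = 11606$ ($K = - (-4950 - 6656) = \left(-1\right) \left(-11606\right) = 11606$)
$h = \frac{1}{44304} \approx 2.2571 \cdot 10^{-5}$
$d = -200$ ($d = \left(10 + 10\right) \left(-10\right) = 20 \left(-10\right) = -200$)
$\frac{h + 26816}{d + K} = \frac{\frac{1}{44304} + 26816}{-200 + 11606} = \frac{1188056065}{44304 \cdot 11406} = \frac{1188056065}{44304} \cdot \frac{1}{11406} = \frac{1188056065}{505331424}$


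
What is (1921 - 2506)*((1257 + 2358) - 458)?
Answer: -1846845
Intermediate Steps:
(1921 - 2506)*((1257 + 2358) - 458) = -585*(3615 - 458) = -585*3157 = -1846845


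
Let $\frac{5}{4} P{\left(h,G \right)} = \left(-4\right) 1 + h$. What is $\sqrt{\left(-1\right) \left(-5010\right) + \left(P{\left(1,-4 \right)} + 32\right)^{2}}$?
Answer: $\frac{\sqrt{147154}}{5} \approx 76.721$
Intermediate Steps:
$P{\left(h,G \right)} = - \frac{16}{5} + \frac{4 h}{5}$ ($P{\left(h,G \right)} = \frac{4 \left(\left(-4\right) 1 + h\right)}{5} = \frac{4 \left(-4 + h\right)}{5} = - \frac{16}{5} + \frac{4 h}{5}$)
$\sqrt{\left(-1\right) \left(-5010\right) + \left(P{\left(1,-4 \right)} + 32\right)^{2}} = \sqrt{\left(-1\right) \left(-5010\right) + \left(\left(- \frac{16}{5} + \frac{4}{5} \cdot 1\right) + 32\right)^{2}} = \sqrt{5010 + \left(\left(- \frac{16}{5} + \frac{4}{5}\right) + 32\right)^{2}} = \sqrt{5010 + \left(- \frac{12}{5} + 32\right)^{2}} = \sqrt{5010 + \left(\frac{148}{5}\right)^{2}} = \sqrt{5010 + \frac{21904}{25}} = \sqrt{\frac{147154}{25}} = \frac{\sqrt{147154}}{5}$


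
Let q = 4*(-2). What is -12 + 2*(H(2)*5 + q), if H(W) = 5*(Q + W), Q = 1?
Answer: 122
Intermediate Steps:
H(W) = 5 + 5*W (H(W) = 5*(1 + W) = 5 + 5*W)
q = -8
-12 + 2*(H(2)*5 + q) = -12 + 2*((5 + 5*2)*5 - 8) = -12 + 2*((5 + 10)*5 - 8) = -12 + 2*(15*5 - 8) = -12 + 2*(75 - 8) = -12 + 2*67 = -12 + 134 = 122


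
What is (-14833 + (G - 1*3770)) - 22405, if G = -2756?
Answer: -43764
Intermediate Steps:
(-14833 + (G - 1*3770)) - 22405 = (-14833 + (-2756 - 1*3770)) - 22405 = (-14833 + (-2756 - 3770)) - 22405 = (-14833 - 6526) - 22405 = -21359 - 22405 = -43764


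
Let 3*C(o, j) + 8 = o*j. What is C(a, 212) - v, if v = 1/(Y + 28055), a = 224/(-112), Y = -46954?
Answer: -2721455/18899 ≈ -144.00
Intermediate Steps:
a = -2 (a = 224*(-1/112) = -2)
C(o, j) = -8/3 + j*o/3 (C(o, j) = -8/3 + (o*j)/3 = -8/3 + (j*o)/3 = -8/3 + j*o/3)
v = -1/18899 (v = 1/(-46954 + 28055) = 1/(-18899) = -1/18899 ≈ -5.2913e-5)
C(a, 212) - v = (-8/3 + (⅓)*212*(-2)) - 1*(-1/18899) = (-8/3 - 424/3) + 1/18899 = -144 + 1/18899 = -2721455/18899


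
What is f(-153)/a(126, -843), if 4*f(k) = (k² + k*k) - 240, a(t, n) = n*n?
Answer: 7763/473766 ≈ 0.016386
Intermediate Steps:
a(t, n) = n²
f(k) = -60 + k²/2 (f(k) = ((k² + k*k) - 240)/4 = ((k² + k²) - 240)/4 = (2*k² - 240)/4 = (-240 + 2*k²)/4 = -60 + k²/2)
f(-153)/a(126, -843) = (-60 + (½)*(-153)²)/((-843)²) = (-60 + (½)*23409)/710649 = (-60 + 23409/2)*(1/710649) = (23289/2)*(1/710649) = 7763/473766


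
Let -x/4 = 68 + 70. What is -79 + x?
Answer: -631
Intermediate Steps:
x = -552 (x = -4*(68 + 70) = -4*138 = -552)
-79 + x = -79 - 552 = -631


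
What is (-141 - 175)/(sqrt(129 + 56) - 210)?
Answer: 13272/8783 + 316*sqrt(185)/43915 ≈ 1.6090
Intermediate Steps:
(-141 - 175)/(sqrt(129 + 56) - 210) = -316/(sqrt(185) - 210) = -316/(-210 + sqrt(185))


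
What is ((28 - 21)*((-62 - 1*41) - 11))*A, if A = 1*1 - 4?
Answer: 2394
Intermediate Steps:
A = -3 (A = 1 - 4 = -3)
((28 - 21)*((-62 - 1*41) - 11))*A = ((28 - 21)*((-62 - 1*41) - 11))*(-3) = (7*((-62 - 41) - 11))*(-3) = (7*(-103 - 11))*(-3) = (7*(-114))*(-3) = -798*(-3) = 2394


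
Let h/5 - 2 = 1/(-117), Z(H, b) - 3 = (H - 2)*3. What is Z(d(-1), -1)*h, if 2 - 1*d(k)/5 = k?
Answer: 16310/39 ≈ 418.21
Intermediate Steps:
d(k) = 10 - 5*k
Z(H, b) = -3 + 3*H (Z(H, b) = 3 + (H - 2)*3 = 3 + (-2 + H)*3 = 3 + (-6 + 3*H) = -3 + 3*H)
h = 1165/117 (h = 10 + 5/(-117) = 10 + 5*(-1/117) = 10 - 5/117 = 1165/117 ≈ 9.9573)
Z(d(-1), -1)*h = (-3 + 3*(10 - 5*(-1)))*(1165/117) = (-3 + 3*(10 + 5))*(1165/117) = (-3 + 3*15)*(1165/117) = (-3 + 45)*(1165/117) = 42*(1165/117) = 16310/39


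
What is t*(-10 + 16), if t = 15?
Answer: 90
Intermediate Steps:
t*(-10 + 16) = 15*(-10 + 16) = 15*6 = 90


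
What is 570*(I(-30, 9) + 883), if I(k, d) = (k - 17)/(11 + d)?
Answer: 1003941/2 ≈ 5.0197e+5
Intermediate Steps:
I(k, d) = (-17 + k)/(11 + d)
570*(I(-30, 9) + 883) = 570*((-17 - 30)/(11 + 9) + 883) = 570*(-47/20 + 883) = 570*(17613/20) = 1003941/2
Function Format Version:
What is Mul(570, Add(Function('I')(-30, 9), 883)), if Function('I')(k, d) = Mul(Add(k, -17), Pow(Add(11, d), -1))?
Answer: Rational(1003941, 2) ≈ 5.0197e+5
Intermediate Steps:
Function('I')(k, d) = Mul(Pow(Add(11, d), -1), Add(-17, k)) (Function('I')(k, d) = Mul(Add(-17, k), Pow(Add(11, d), -1)) = Mul(Pow(Add(11, d), -1), Add(-17, k)))
Mul(570, Add(Function('I')(-30, 9), 883)) = Mul(570, Add(Mul(Pow(Add(11, 9), -1), Add(-17, -30)), 883)) = Mul(570, Add(Mul(Pow(20, -1), -47), 883)) = Mul(570, Add(Mul(Rational(1, 20), -47), 883)) = Mul(570, Add(Rational(-47, 20), 883)) = Mul(570, Rational(17613, 20)) = Rational(1003941, 2)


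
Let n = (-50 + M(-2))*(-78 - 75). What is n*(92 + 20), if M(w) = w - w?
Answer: 856800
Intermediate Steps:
M(w) = 0
n = 7650 (n = (-50 + 0)*(-78 - 75) = -50*(-153) = 7650)
n*(92 + 20) = 7650*(92 + 20) = 7650*112 = 856800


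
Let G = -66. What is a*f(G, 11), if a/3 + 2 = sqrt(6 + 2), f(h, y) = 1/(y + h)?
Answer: 6/55 - 6*sqrt(2)/55 ≈ -0.045187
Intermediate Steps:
f(h, y) = 1/(h + y)
a = -6 + 6*sqrt(2) (a = -6 + 3*sqrt(6 + 2) = -6 + 3*sqrt(8) = -6 + 3*(2*sqrt(2)) = -6 + 6*sqrt(2) ≈ 2.4853)
a*f(G, 11) = (-6 + 6*sqrt(2))/(-66 + 11) = (-6 + 6*sqrt(2))/(-55) = (-6 + 6*sqrt(2))*(-1/55) = 6/55 - 6*sqrt(2)/55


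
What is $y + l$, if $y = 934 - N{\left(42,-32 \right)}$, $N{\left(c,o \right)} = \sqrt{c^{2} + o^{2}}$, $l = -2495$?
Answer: $-1561 - 2 \sqrt{697} \approx -1613.8$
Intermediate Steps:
$y = 934 - 2 \sqrt{697}$ ($y = 934 - \sqrt{42^{2} + \left(-32\right)^{2}} = 934 - \sqrt{1764 + 1024} = 934 - \sqrt{2788} = 934 - 2 \sqrt{697} \approx 881.2$)
$y + l = \left(934 - 2 \sqrt{697}\right) - 2495 = -1561 - 2 \sqrt{697}$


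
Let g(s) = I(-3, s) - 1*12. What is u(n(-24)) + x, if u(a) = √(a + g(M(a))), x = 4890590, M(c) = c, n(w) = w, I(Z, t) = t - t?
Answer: 4890590 + 6*I ≈ 4.8906e+6 + 6.0*I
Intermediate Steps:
I(Z, t) = 0
g(s) = -12 (g(s) = 0 - 1*12 = 0 - 12 = -12)
u(a) = √(-12 + a) (u(a) = √(a - 12) = √(-12 + a))
u(n(-24)) + x = √(-12 - 24) + 4890590 = √(-36) + 4890590 = 6*I + 4890590 = 4890590 + 6*I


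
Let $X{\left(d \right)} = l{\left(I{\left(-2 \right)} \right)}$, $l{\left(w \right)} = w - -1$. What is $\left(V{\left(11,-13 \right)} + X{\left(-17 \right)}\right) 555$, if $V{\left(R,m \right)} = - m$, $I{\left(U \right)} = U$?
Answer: $6660$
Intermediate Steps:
$l{\left(w \right)} = 1 + w$ ($l{\left(w \right)} = w + 1 = 1 + w$)
$X{\left(d \right)} = -1$ ($X{\left(d \right)} = 1 - 2 = -1$)
$\left(V{\left(11,-13 \right)} + X{\left(-17 \right)}\right) 555 = \left(\left(-1\right) \left(-13\right) - 1\right) 555 = \left(13 - 1\right) 555 = 12 \cdot 555 = 6660$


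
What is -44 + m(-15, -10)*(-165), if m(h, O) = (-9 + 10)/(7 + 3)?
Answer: -121/2 ≈ -60.500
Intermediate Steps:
m(h, O) = ⅒ (m(h, O) = 1/10 = 1*(⅒) = ⅒)
-44 + m(-15, -10)*(-165) = -44 + (⅒)*(-165) = -44 - 33/2 = -121/2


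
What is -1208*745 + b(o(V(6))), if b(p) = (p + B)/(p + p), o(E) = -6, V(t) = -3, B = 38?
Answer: -2699888/3 ≈ -8.9996e+5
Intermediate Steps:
b(p) = (38 + p)/(2*p) (b(p) = (p + 38)/(p + p) = (38 + p)/((2*p)) = (38 + p)*(1/(2*p)) = (38 + p)/(2*p))
-1208*745 + b(o(V(6))) = -1208*745 + (½)*(38 - 6)/(-6) = -899960 + (½)*(-⅙)*32 = -899960 - 8/3 = -2699888/3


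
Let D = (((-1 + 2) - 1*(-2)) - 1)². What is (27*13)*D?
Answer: 1404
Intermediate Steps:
D = 4 (D = ((1 + 2) - 1)² = (3 - 1)² = 2² = 4)
(27*13)*D = (27*13)*4 = 351*4 = 1404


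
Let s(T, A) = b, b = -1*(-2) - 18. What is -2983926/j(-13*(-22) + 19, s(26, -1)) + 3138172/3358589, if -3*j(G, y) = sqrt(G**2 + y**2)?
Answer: 3138172/3358589 + 8951778*sqrt(93281)/93281 ≈ 29311.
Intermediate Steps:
b = -16 (b = 2 - 18 = -16)
s(T, A) = -16
j(G, y) = -sqrt(G**2 + y**2)/3
-2983926/j(-13*(-22) + 19, s(26, -1)) + 3138172/3358589 = -2983926*(-3/sqrt((-13*(-22) + 19)**2 + (-16)**2)) + 3138172/3358589 = -2983926*(-3/sqrt((286 + 19)**2 + 256)) + 3138172*(1/3358589) = -2983926*(-3/sqrt(305**2 + 256)) + 3138172/3358589 = -2983926*(-3/sqrt(93025 + 256)) + 3138172/3358589 = -2983926*(-3*sqrt(93281)/93281) + 3138172/3358589 = -(-8951778)*sqrt(93281)/93281 + 3138172/3358589 = 8951778*sqrt(93281)/93281 + 3138172/3358589 = 3138172/3358589 + 8951778*sqrt(93281)/93281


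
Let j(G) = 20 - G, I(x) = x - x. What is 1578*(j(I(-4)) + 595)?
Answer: 970470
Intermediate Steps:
I(x) = 0
1578*(j(I(-4)) + 595) = 1578*((20 - 1*0) + 595) = 1578*((20 + 0) + 595) = 1578*(20 + 595) = 1578*615 = 970470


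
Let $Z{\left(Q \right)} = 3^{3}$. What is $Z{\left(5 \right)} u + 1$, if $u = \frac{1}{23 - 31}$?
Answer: $- \frac{19}{8} \approx -2.375$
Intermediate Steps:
$Z{\left(Q \right)} = 27$
$u = - \frac{1}{8}$ ($u = \frac{1}{-8} = - \frac{1}{8} \approx -0.125$)
$Z{\left(5 \right)} u + 1 = 27 \left(- \frac{1}{8}\right) + 1 = - \frac{27}{8} + 1 = - \frac{19}{8}$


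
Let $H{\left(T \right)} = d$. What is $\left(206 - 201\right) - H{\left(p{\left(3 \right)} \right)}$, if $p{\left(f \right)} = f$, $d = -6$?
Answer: $11$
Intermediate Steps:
$H{\left(T \right)} = -6$
$\left(206 - 201\right) - H{\left(p{\left(3 \right)} \right)} = \left(206 - 201\right) - -6 = \left(206 - 201\right) + 6 = 5 + 6 = 11$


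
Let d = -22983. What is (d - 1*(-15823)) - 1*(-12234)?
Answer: 5074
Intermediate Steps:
(d - 1*(-15823)) - 1*(-12234) = (-22983 - 1*(-15823)) - 1*(-12234) = (-22983 + 15823) + 12234 = -7160 + 12234 = 5074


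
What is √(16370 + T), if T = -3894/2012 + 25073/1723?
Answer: √49220926333655146/1733338 ≈ 127.99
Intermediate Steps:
T = 21868757/1733338 (T = -3894*1/2012 + 25073*(1/1723) = -1947/1006 + 25073/1723 = 21868757/1733338 ≈ 12.617)
√(16370 + T) = √(16370 + 21868757/1733338) = √(28396611817/1733338) = √49220926333655146/1733338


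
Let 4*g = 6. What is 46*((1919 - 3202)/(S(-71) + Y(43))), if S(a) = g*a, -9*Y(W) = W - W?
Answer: 118036/213 ≈ 554.16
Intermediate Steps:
g = 3/2 (g = (1/4)*6 = 3/2 ≈ 1.5000)
Y(W) = 0 (Y(W) = -(W - W)/9 = -1/9*0 = 0)
S(a) = 3*a/2
46*((1919 - 3202)/(S(-71) + Y(43))) = 46*((1919 - 3202)/((3/2)*(-71) + 0)) = 46*(-1283/(-213/2 + 0)) = 46*(-1283/(-213/2)) = 46*(-1283*(-2/213)) = 46*(2566/213) = 118036/213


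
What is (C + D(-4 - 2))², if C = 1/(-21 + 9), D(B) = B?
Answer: 5329/144 ≈ 37.007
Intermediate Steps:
C = -1/12 (C = 1/(-12) = -1/12 ≈ -0.083333)
(C + D(-4 - 2))² = (-1/12 + (-4 - 2))² = (-1/12 - 6)² = (-73/12)² = 5329/144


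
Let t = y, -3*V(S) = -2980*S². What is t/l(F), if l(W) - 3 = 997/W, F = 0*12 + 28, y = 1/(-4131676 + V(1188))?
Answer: 7/377756359121 ≈ 1.8530e-11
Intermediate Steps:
V(S) = 2980*S²/3 (V(S) = -(-2980)*S²/3 = 2980*S²/3)
y = 1/1397803364 (y = 1/(-4131676 + (2980/3)*1188²) = 1/(-4131676 + (2980/3)*1411344) = 1/(-4131676 + 1401935040) = 1/1397803364 ≈ 7.1541e-10)
t = 1/1397803364 ≈ 7.1541e-10
F = 28 (F = 0 + 28 = 28)
l(W) = 3 + 997/W
t/l(F) = 1/(1397803364*(3 + 997/28)) = 1/(1397803364*(1081/28)) = (1/1397803364)*(28/1081) = 7/377756359121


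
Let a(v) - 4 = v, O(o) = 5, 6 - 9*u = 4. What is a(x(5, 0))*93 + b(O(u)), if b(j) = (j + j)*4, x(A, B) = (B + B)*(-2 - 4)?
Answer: 412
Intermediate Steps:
u = 2/9 (u = ⅔ - ⅑*4 = ⅔ - 4/9 = 2/9 ≈ 0.22222)
x(A, B) = -12*B (x(A, B) = (2*B)*(-6) = -12*B)
b(j) = 8*j (b(j) = (2*j)*4 = 8*j)
a(v) = 4 + v
a(x(5, 0))*93 + b(O(u)) = (4 - 12*0)*93 + 8*5 = (4 + 0)*93 + 40 = 4*93 + 40 = 372 + 40 = 412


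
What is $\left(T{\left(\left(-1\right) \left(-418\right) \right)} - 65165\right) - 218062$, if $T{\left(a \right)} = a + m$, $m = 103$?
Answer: $-282706$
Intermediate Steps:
$T{\left(a \right)} = 103 + a$ ($T{\left(a \right)} = a + 103 = 103 + a$)
$\left(T{\left(\left(-1\right) \left(-418\right) \right)} - 65165\right) - 218062 = \left(\left(103 - -418\right) - 65165\right) - 218062 = \left(\left(103 + 418\right) - 65165\right) - 218062 = \left(521 - 65165\right) - 218062 = -64644 - 218062 = -282706$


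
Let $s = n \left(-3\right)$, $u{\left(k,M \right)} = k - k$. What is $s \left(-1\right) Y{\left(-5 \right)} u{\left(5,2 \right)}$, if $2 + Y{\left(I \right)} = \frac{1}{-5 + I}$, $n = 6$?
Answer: $0$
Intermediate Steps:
$u{\left(k,M \right)} = 0$
$s = -18$ ($s = 6 \left(-3\right) = -18$)
$Y{\left(I \right)} = -2 + \frac{1}{-5 + I}$
$s \left(-1\right) Y{\left(-5 \right)} u{\left(5,2 \right)} = \left(-18\right) \left(-1\right) \frac{11 - -10}{-5 - 5} \cdot 0 = 18 \frac{11 + 10}{-10} \cdot 0 = 18 \left(\left(- \frac{1}{10}\right) 21\right) 0 = 18 \left(- \frac{21}{10}\right) 0 = \left(- \frac{189}{5}\right) 0 = 0$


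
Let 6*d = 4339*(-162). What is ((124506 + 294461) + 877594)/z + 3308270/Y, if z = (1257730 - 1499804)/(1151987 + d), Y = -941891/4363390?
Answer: -339868798239434281/16286237281 ≈ -2.0868e+7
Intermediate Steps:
d = -117153 (d = (4339*(-162))/6 = (⅙)*(-702918) = -117153)
Y = -941891/4363390 (Y = -941891*1/4363390 = -941891/4363390 ≈ -0.21586)
z = -121037/517417 (z = (1257730 - 1499804)/(1151987 - 117153) = -242074/1034834 = -242074*1/1034834 = -121037/517417 ≈ -0.23393)
((124506 + 294461) + 877594)/z + 3308270/Y = ((124506 + 294461) + 877594)/(-121037/517417) + 3308270/(-941891/4363390) = (418967 + 877594)*(-517417/121037) + 3308270*(-4363390/941891) = 1296561*(-517417/121037) - 14435272235300/941891 = -95837528991/17291 - 14435272235300/941891 = -339868798239434281/16286237281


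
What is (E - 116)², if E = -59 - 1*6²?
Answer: 44521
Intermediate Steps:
E = -95 (E = -59 - 1*36 = -59 - 36 = -95)
(E - 116)² = (-95 - 116)² = (-211)² = 44521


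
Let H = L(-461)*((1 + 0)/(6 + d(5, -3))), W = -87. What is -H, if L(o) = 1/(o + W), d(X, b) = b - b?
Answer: 1/3288 ≈ 0.00030414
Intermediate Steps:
d(X, b) = 0
L(o) = 1/(-87 + o) (L(o) = 1/(o - 87) = 1/(-87 + o))
H = -1/3288 (H = ((1 + 0)/(6 + 0))/(-87 - 461) = (1/6)/(-548) = -1/(548*6) = -1/548*⅙ = -1/3288 ≈ -0.00030414)
-H = -1*(-1/3288) = 1/3288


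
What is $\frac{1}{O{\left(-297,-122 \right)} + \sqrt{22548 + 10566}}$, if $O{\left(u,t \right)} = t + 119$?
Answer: $\frac{1}{11035} + \frac{\sqrt{33114}}{33105} \approx 0.0055875$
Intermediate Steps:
$O{\left(u,t \right)} = 119 + t$
$\frac{1}{O{\left(-297,-122 \right)} + \sqrt{22548 + 10566}} = \frac{1}{\left(119 - 122\right) + \sqrt{22548 + 10566}} = \frac{1}{-3 + \sqrt{33114}}$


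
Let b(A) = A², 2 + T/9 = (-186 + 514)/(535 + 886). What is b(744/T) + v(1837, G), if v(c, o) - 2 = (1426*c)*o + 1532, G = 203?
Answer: 7562072215975036/14220441 ≈ 5.3177e+8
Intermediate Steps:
T = -22626/1421 (T = -18 + 9*((-186 + 514)/(535 + 886)) = -18 + 9*(328/1421) = -18 + 2952/1421 = -22626/1421 ≈ -15.923)
v(c, o) = 1534 + 1426*c*o (v(c, o) = 2 + ((1426*c)*o + 1532) = 2 + (1426*c*o + 1532) = 2 + (1532 + 1426*c*o) = 1534 + 1426*c*o)
b(744/T) + v(1837, G) = (744/(-22626/1421))² + (1534 + 1426*1837*203) = (744*(-1421/22626))² + (1534 + 531771086) = (-176204/3771)² + 531772620 = 31047849616/14220441 + 531772620 = 7562072215975036/14220441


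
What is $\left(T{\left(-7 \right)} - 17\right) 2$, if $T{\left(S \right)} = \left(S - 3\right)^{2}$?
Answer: $166$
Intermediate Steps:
$T{\left(S \right)} = \left(-3 + S\right)^{2}$
$\left(T{\left(-7 \right)} - 17\right) 2 = \left(\left(-3 - 7\right)^{2} - 17\right) 2 = \left(\left(-10\right)^{2} - 17\right) 2 = \left(100 - 17\right) 2 = 83 \cdot 2 = 166$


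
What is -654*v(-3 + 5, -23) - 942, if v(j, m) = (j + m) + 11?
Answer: 5598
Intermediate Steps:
v(j, m) = 11 + j + m
-654*v(-3 + 5, -23) - 942 = -654*(11 + (-3 + 5) - 23) - 942 = -654*(11 + 2 - 23) - 942 = -654*(-10) - 942 = 6540 - 942 = 5598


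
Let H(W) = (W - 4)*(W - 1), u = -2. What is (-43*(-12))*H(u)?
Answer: 9288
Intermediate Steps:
H(W) = (-1 + W)*(-4 + W) (H(W) = (-4 + W)*(-1 + W) = (-1 + W)*(-4 + W))
(-43*(-12))*H(u) = (-43*(-12))*(4 + (-2)**2 - 5*(-2)) = 516*(4 + 4 + 10) = 516*18 = 9288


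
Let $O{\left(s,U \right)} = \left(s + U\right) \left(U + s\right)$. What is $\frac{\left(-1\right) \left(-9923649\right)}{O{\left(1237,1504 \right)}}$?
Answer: $\frac{9923649}{7513081} \approx 1.3209$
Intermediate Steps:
$O{\left(s,U \right)} = \left(U + s\right)^{2}$ ($O{\left(s,U \right)} = \left(U + s\right) \left(U + s\right) = \left(U + s\right)^{2}$)
$\frac{\left(-1\right) \left(-9923649\right)}{O{\left(1237,1504 \right)}} = \frac{\left(-1\right) \left(-9923649\right)}{\left(1504 + 1237\right)^{2}} = \frac{9923649}{2741^{2}} = \frac{9923649}{7513081}$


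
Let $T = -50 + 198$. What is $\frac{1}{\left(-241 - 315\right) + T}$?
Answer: $- \frac{1}{408} \approx -0.002451$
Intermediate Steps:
$T = 148$
$\frac{1}{\left(-241 - 315\right) + T} = \frac{1}{\left(-241 - 315\right) + 148} = \frac{1}{-556 + 148} = \frac{1}{-408} = - \frac{1}{408}$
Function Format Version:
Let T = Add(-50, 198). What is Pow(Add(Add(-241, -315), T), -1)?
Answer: Rational(-1, 408) ≈ -0.0024510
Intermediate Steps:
T = 148
Pow(Add(Add(-241, -315), T), -1) = Pow(Add(Add(-241, -315), 148), -1) = Pow(Add(-556, 148), -1) = Pow(-408, -1) = Rational(-1, 408)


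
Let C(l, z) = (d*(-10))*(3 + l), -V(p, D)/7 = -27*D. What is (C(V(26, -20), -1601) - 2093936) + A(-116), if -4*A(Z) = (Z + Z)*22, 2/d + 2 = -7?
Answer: -6303160/3 ≈ -2.1011e+6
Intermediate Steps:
d = -2/9 (d = 2/(-2 - 7) = 2/(-9) = 2*(-⅑) = -2/9 ≈ -0.22222)
V(p, D) = 189*D (V(p, D) = -(-189)*D = 189*D)
A(Z) = -11*Z (A(Z) = -(Z + Z)*22/4 = -2*Z*22/4 = -11*Z)
C(l, z) = 20/3 + 20*l/9 (C(l, z) = (-2/9*(-10))*(3 + l) = 20*(3 + l)/9 = 20/3 + 20*l/9)
(C(V(26, -20), -1601) - 2093936) + A(-116) = ((20/3 + 20*(189*(-20))/9) - 2093936) - 11*(-116) = ((20/3 + (20/9)*(-3780)) - 2093936) + 1276 = ((20/3 - 8400) - 2093936) + 1276 = (-25180/3 - 2093936) + 1276 = -6306988/3 + 1276 = -6303160/3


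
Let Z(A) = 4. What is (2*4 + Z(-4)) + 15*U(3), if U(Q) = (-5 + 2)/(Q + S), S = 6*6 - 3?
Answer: 43/4 ≈ 10.750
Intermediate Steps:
S = 33 (S = 36 - 3 = 33)
U(Q) = -3/(33 + Q) (U(Q) = (-5 + 2)/(Q + 33) = -3/(33 + Q))
(2*4 + Z(-4)) + 15*U(3) = (2*4 + 4) + 15*(-3/(33 + 3)) = (8 + 4) + 15*(-3/36) = 12 + 15*(-3*1/36) = 12 + 15*(-1/12) = 12 - 5/4 = 43/4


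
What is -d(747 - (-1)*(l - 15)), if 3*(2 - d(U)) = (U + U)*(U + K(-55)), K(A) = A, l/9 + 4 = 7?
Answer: 356222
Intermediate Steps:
l = 27 (l = -36 + 9*7 = -36 + 63 = 27)
d(U) = 2 - 2*U*(-55 + U)/3 (d(U) = 2 - (U + U)*(U - 55)/3 = 2 - 2*U*(-55 + U)/3)
-d(747 - (-1)*(l - 15)) = -(2 - 2*(747 - (-1)*(27 - 15))**2/3 + 110*(747 - (-1)*(27 - 15))/3) = -(2 - 2*(747 - (-1)*12)**2/3 + 110*(747 - (-1)*12)/3) = -(2 - 2*(747 - 1*(-12))**2/3 + 110*(747 - 1*(-12))/3) = -(2 - 2*(747 + 12)**2/3 + 110*(747 + 12)/3) = -(2 - 2/3*759**2 + (110/3)*759) = -(2 - 2/3*576081 + 27830) = -(2 - 384054 + 27830) = -1*(-356222) = 356222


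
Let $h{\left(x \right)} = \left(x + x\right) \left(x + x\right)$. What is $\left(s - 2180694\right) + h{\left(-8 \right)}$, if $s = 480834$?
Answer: $-1699604$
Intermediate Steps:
$h{\left(x \right)} = 4 x^{2}$ ($h{\left(x \right)} = 2 x 2 x = 4 x^{2}$)
$\left(s - 2180694\right) + h{\left(-8 \right)} = \left(480834 - 2180694\right) + 4 \left(-8\right)^{2} = -1699860 + 4 \cdot 64 = -1699860 + 256 = -1699604$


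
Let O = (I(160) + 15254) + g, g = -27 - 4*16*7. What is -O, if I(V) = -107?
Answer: -14672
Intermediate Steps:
g = -475 (g = -27 - 64*7 = -27 - 448 = -475)
O = 14672 (O = (-107 + 15254) - 475 = 15147 - 475 = 14672)
-O = -1*14672 = -14672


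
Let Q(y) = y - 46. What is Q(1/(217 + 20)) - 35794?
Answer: -8494079/237 ≈ -35840.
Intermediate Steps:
Q(y) = -46 + y
Q(1/(217 + 20)) - 35794 = (-46 + 1/(217 + 20)) - 35794 = (-46 + 1/237) - 35794 = -10901/237 - 35794 = -8494079/237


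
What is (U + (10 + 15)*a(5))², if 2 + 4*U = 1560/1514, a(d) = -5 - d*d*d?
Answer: 24214932031689/2292196 ≈ 1.0564e+7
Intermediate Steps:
a(d) = -5 - d³ (a(d) = -5 - d²*d = -5 - d³)
U = -367/1514 (U = -½ + (1560/1514)/4 = -½ + (1560*(1/1514))/4 = -½ + (¼)*(780/757) = -½ + 195/757 = -367/1514 ≈ -0.24240)
(U + (10 + 15)*a(5))² = (-367/1514 + (10 + 15)*(-5 - 1*5³))² = (-367/1514 + 25*(-5 - 1*125))² = (-367/1514 + 25*(-5 - 125))² = (-367/1514 + 25*(-130))² = (-367/1514 - 3250)² = (-4920867/1514)² = 24214932031689/2292196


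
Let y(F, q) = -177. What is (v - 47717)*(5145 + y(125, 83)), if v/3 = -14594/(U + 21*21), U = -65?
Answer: -11168917254/47 ≈ -2.3764e+8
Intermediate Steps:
v = -21891/188 (v = 3*(-14594/(-65 + 21*21)) = 3*(-14594/(-65 + 441)) = 3*(-14594/376) = 3*(-14594*1/376) = 3*(-7297/188) = -21891/188 ≈ -116.44)
(v - 47717)*(5145 + y(125, 83)) = (-21891/188 - 47717)*(5145 - 177) = -8992687/188*4968 = -11168917254/47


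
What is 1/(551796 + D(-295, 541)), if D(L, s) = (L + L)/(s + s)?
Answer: 541/298521341 ≈ 1.8123e-6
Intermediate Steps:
D(L, s) = L/s (D(L, s) = (2*L)/((2*s)) = (2*L)*(1/(2*s)) = L/s)
1/(551796 + D(-295, 541)) = 1/(551796 - 295/541) = 1/(298521341/541) = 541/298521341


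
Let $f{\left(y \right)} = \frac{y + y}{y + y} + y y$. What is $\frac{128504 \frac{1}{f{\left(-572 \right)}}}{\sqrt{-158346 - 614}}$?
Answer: $- \frac{32126 i \sqrt{9935}}{3250582975} \approx - 0.0009851 i$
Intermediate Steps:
$f{\left(y \right)} = 1 + y^{2}$ ($f{\left(y \right)} = \frac{2 y}{2 y} + y^{2} = 2 y \frac{1}{2 y} + y^{2} = 1 + y^{2}$)
$\frac{128504 \frac{1}{f{\left(-572 \right)}}}{\sqrt{-158346 - 614}} = \frac{128504 \frac{1}{1 + \left(-572\right)^{2}}}{\sqrt{-158346 - 614}} = \frac{128504 \frac{1}{1 + 327184}}{\sqrt{-158960}} = \frac{128504 \cdot \frac{1}{327185}}{4 i \sqrt{9935}} = 128504 \cdot \frac{1}{327185} \left(- \frac{i \sqrt{9935}}{39740}\right) = \frac{128504 \left(- \frac{i \sqrt{9935}}{39740}\right)}{327185} = - \frac{32126 i \sqrt{9935}}{3250582975}$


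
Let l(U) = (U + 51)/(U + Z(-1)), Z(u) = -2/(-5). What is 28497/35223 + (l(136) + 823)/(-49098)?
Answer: 159975049/201923708 ≈ 0.79225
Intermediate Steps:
Z(u) = ⅖ (Z(u) = -2*(-⅕) = ⅖)
l(U) = (51 + U)/(⅖ + U) (l(U) = (U + 51)/(U + ⅖) = (51 + U)/(⅖ + U))
28497/35223 + (l(136) + 823)/(-49098) = 28497/35223 + (5*(51 + 136)/(2 + 5*136) + 823)/(-49098) = 28497*(1/35223) + (5*187/(2 + 680) + 823)*(-1/49098) = 161/199 + (5*187/682 + 823)*(-1/49098) = 161/199 + (5*(1/682)*187 + 823)*(-1/49098) = 161/199 + (85/62 + 823)*(-1/49098) = 161/199 + (51111/62)*(-1/49098) = 161/199 - 17037/1014692 = 159975049/201923708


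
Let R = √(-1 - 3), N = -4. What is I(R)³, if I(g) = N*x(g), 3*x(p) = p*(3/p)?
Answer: -64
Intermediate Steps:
x(p) = 1 (x(p) = (p*(3/p))/3 = (⅓)*3 = 1)
R = 2*I (R = √(-4) = 2*I ≈ 2.0*I)
I(g) = -4 (I(g) = -4*1 = -4)
I(R)³ = (-4)³ = -64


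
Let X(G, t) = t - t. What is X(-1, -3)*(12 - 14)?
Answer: 0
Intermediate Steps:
X(G, t) = 0
X(-1, -3)*(12 - 14) = 0*(12 - 14) = 0*(-2) = 0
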